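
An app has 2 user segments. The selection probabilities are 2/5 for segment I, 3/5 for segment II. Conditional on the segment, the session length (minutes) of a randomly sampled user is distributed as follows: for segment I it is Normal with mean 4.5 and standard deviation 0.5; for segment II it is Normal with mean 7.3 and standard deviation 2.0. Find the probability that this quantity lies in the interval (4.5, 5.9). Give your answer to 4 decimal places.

Conditional on each segment, P(4.5 < X < 5.9): I: 0.497445; II: 0.161207.
By total probability, P(4.5 < X < 5.9) = 0.4·0.497445 + 0.6·0.161207 = 0.295702.

0.2957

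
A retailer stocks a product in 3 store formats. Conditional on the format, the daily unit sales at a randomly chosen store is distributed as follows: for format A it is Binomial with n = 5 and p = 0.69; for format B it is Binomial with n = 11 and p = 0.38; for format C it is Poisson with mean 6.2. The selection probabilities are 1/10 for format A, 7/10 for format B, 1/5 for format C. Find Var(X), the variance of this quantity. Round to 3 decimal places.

3.921

Per component, A: μ=3.45, E[X²]=12.972; B: μ=4.18, E[X²]=20.064; C: μ=6.2, E[X²]=44.64.
E[X] = 0.1·3.45 + 0.7·4.18 + 0.2·6.2 = 4.511.
E[X²] = 0.1·12.972 + 0.7·20.064 + 0.2·44.64 = 24.27.
Var(X) = E[X²] − (E[X])² = 24.27 − 20.3491 = 3.92088.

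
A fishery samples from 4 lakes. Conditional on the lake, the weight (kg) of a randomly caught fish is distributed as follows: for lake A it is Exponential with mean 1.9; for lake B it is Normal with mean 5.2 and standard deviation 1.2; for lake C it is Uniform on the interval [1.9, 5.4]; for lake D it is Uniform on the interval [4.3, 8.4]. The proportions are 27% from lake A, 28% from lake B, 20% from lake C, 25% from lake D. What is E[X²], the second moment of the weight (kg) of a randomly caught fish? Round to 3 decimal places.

For each component E[X²] = Var + (mean)², giving A: 7.22; B: 28.48; C: 14.3433; D: 41.7233.
Overall E[X²] = 0.27·7.22 + 0.28·28.48 + 0.2·14.3433 + 0.25·41.7233 = 23.2233.

23.223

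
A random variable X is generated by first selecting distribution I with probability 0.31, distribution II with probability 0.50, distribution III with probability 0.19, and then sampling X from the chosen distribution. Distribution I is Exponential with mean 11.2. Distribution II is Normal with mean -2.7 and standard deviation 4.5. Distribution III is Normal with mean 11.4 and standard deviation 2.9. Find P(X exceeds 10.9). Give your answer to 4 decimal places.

Conditional on each component, P(X > 10.9): I: 0.377867; II: 0.00125463; III: 0.568444.
By total probability, P(X > 10.9) = 0.31·0.377867 + 0.5·0.00125463 + 0.19·0.568444 = 0.22577.

0.2258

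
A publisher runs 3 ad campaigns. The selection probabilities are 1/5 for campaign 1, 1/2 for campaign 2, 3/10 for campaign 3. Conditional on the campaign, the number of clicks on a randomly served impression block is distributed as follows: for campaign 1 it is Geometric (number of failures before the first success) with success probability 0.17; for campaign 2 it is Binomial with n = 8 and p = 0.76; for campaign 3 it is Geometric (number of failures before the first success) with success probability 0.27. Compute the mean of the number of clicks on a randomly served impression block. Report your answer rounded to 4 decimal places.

Component means — 1: 4.88235; 2: 6.08; 3: 2.7037.
E[X] = 0.2·4.88235 + 0.5·6.08 + 0.3·2.7037 = 4.82758.

4.8276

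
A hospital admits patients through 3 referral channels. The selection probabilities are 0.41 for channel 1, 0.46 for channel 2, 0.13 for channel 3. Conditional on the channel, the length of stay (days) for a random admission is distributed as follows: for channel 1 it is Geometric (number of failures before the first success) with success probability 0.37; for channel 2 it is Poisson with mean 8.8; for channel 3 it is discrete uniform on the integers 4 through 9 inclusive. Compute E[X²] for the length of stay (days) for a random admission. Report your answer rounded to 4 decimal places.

48.6175

For each component E[X²] = Var + (mean)², giving 1: 7.5011; 2: 86.24; 3: 45.1667.
Overall E[X²] = 0.41·7.5011 + 0.46·86.24 + 0.13·45.1667 = 48.6175.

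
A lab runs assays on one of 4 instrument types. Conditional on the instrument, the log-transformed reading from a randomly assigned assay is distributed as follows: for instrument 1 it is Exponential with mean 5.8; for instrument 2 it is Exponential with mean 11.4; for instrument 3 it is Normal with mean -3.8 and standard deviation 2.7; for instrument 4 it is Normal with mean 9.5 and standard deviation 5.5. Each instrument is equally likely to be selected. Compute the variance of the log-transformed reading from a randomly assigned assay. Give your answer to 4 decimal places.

84.5819

Per component, 1: μ=5.8, E[X²]=67.28; 2: μ=11.4, E[X²]=259.92; 3: μ=-3.8, E[X²]=21.73; 4: μ=9.5, E[X²]=120.5.
E[X] = 0.25·5.8 + 0.25·11.4 + 0.25·-3.8 + 0.25·9.5 = 5.725.
E[X²] = 0.25·67.28 + 0.25·259.92 + 0.25·21.73 + 0.25·120.5 = 117.358.
Var(X) = E[X²] − (E[X])² = 117.358 − 32.7756 = 84.5819.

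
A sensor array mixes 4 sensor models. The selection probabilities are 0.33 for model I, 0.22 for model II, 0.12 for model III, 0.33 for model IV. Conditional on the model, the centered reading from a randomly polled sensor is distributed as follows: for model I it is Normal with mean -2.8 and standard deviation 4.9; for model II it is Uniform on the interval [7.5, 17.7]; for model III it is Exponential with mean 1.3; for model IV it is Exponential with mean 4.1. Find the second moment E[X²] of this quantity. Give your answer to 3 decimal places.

58.845

For each component E[X²] = Var + (mean)², giving I: 31.85; II: 167.43; III: 3.38; IV: 33.62.
Overall E[X²] = 0.33·31.85 + 0.22·167.43 + 0.12·3.38 + 0.33·33.62 = 58.8453.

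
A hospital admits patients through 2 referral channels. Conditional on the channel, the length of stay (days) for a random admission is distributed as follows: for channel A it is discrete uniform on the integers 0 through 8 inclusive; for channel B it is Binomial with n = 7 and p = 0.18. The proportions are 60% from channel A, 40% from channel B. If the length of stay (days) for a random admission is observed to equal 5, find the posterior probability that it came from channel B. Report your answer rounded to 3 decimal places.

Likelihoods P(X=5 | ·): A: 0.111111; B: 0.00266815.
Posterior ∝ prior × likelihood. Numerator for B: 0.4·0.00266815 = 0.00106726.
Normalizing constant: 0.6·0.111111 + 0.4·0.00266815 = 0.0677339.
P(B | observation) = 0.00106726 / 0.0677339 = 0.0157566.

0.016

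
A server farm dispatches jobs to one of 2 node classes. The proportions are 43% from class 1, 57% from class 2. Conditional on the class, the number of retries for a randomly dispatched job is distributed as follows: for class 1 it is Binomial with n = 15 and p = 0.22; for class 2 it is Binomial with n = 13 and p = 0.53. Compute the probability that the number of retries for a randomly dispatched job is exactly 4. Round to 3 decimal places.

0.125

Conditional on each class, P(X = 4): 1: 0.207905; 2: 0.0631379.
By total probability, P(X = 4) = 0.43·0.207905 + 0.57·0.0631379 = 0.125388.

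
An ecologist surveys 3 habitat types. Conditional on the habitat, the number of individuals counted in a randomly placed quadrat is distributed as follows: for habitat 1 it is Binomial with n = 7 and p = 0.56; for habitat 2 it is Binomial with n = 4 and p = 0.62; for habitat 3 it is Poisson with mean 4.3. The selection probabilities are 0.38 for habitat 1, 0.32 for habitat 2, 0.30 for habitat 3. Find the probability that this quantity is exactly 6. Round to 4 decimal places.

0.0718

Conditional on each habitat, P(X = 6): 1: 0.0949902; 2: 0; 3: 0.119127.
By total probability, P(X = 6) = 0.38·0.0949902 + 0.32·0 + 0.3·0.119127 = 0.0718345.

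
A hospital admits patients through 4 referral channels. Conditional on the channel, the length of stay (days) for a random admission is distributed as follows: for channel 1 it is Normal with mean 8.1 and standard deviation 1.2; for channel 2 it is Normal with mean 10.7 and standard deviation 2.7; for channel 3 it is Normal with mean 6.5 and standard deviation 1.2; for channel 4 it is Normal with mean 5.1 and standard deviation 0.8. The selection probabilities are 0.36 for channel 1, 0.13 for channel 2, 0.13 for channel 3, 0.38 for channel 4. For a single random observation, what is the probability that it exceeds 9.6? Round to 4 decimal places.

Conditional on each channel, P(X > 9.6): 1: 0.10565; 2: 0.658146; 3: 0.00489254; 4: 9.2754e-09.
By total probability, P(X > 9.6) = 0.36·0.10565 + 0.13·0.658146 + 0.13·0.00489254 + 0.38·9.2754e-09 = 0.124229.

0.1242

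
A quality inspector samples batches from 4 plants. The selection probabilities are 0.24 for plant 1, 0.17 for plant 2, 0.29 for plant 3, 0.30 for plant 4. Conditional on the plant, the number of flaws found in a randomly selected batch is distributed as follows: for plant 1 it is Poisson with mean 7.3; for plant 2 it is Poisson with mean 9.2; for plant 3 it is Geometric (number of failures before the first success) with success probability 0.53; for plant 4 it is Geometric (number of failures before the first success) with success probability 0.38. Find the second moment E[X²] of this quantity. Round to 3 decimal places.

For each component E[X²] = Var + (mean)², giving 1: 60.59; 2: 93.84; 3: 2.45959; 4: 6.95568.
Overall E[X²] = 0.24·60.59 + 0.17·93.84 + 0.29·2.45959 + 0.3·6.95568 = 33.2944.

33.294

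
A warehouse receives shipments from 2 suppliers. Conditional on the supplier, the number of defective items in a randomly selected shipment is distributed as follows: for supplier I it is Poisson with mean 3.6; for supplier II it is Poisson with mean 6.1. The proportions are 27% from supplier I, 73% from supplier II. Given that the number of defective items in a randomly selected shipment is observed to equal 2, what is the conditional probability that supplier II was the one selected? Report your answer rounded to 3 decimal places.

Likelihoods P(X=2 | ·): I: 0.177058; II: 0.0417286.
Posterior ∝ prior × likelihood. Numerator for II: 0.73·0.0417286 = 0.0304618.
Normalizing constant: 0.27·0.177058 + 0.73·0.0417286 = 0.0782674.
P(II | observation) = 0.0304618 / 0.0782674 = 0.389202.

0.389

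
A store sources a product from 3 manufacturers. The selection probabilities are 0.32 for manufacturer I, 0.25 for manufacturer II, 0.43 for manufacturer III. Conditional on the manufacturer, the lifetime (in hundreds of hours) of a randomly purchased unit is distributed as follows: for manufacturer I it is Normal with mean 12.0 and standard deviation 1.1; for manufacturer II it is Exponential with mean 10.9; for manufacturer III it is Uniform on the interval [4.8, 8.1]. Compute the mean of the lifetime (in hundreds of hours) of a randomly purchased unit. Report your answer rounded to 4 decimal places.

Component means — I: 12; II: 10.9; III: 6.45.
E[X] = 0.32·12 + 0.25·10.9 + 0.43·6.45 = 9.3385.

9.3385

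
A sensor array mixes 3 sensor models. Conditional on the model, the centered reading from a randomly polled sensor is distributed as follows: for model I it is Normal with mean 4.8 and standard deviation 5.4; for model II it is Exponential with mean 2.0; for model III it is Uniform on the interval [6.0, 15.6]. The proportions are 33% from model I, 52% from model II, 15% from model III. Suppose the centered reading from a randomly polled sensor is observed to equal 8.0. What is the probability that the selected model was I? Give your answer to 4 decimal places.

Likelihoods f(8.0 | ·): I: 0.0619814; II: 0.00915782; III: 0.104167.
Posterior ∝ prior × likelihood. Numerator for I: 0.33·0.0619814 = 0.0204539.
Normalizing constant: 0.33·0.0619814 + 0.52·0.00915782 + 0.15·0.104167 = 0.0408409.
P(I | observation) = 0.0204539 / 0.0408409 = 0.500818.

0.5008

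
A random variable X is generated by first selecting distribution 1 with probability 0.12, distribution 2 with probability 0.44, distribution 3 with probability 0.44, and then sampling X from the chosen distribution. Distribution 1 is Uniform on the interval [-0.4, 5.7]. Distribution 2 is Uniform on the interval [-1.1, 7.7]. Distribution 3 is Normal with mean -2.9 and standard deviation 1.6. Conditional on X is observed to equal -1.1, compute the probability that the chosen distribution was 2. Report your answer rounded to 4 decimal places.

Likelihoods f(-1.1 | ·): 1: 0; 2: 0.113636; 3: 0.132423.
Posterior ∝ prior × likelihood. Numerator for 2: 0.44·0.113636 = 0.05.
Normalizing constant: 0.12·0 + 0.44·0.113636 + 0.44·0.132423 = 0.108266.
P(2 | observation) = 0.05 / 0.108266 = 0.461825.

0.4618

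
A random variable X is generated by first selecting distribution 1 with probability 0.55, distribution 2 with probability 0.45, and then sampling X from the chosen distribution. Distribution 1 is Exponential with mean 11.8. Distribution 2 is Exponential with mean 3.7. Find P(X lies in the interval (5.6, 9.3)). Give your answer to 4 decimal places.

0.1547

Conditional on each component, P(5.6 < X < 9.3): 1: 0.167457; 2: 0.139152.
By total probability, P(5.6 < X < 9.3) = 0.55·0.167457 + 0.45·0.139152 = 0.15472.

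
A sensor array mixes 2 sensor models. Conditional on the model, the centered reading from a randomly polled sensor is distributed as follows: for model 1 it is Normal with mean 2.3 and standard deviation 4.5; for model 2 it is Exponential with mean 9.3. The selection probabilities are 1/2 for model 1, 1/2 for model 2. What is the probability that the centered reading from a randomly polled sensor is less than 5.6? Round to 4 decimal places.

Conditional on each model, P(X < 5.6): 1: 0.768322; 2: 0.452367.
By total probability, P(X < 5.6) = 0.5·0.768322 + 0.5·0.452367 = 0.610345.

0.6103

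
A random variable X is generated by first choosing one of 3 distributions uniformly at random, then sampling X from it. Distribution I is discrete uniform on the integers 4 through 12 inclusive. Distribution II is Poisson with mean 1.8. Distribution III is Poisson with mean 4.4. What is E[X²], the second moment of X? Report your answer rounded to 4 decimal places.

33.1556

For each component E[X²] = Var + (mean)², giving I: 70.6667; II: 5.04; III: 23.76.
Overall E[X²] = 0.333333·70.6667 + 0.333333·5.04 + 0.333333·23.76 = 33.1556.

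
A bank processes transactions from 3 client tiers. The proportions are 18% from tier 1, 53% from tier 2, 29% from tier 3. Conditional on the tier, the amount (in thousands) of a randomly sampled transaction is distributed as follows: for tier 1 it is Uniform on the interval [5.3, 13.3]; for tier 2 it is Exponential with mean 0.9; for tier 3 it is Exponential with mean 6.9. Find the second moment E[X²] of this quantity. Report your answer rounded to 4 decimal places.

For each component E[X²] = Var + (mean)², giving 1: 91.8233; 2: 1.62; 3: 95.22.
Overall E[X²] = 0.18·91.8233 + 0.53·1.62 + 0.29·95.22 = 45.0006.

45.0006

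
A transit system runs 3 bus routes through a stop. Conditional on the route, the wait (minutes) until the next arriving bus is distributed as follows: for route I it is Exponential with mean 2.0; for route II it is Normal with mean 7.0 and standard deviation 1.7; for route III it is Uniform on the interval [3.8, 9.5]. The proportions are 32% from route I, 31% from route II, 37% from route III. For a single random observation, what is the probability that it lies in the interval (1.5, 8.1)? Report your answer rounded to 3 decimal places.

Conditional on each route, P(1.5 < X < 8.1): I: 0.454944; II: 0.740595; III: 0.754386.
By total probability, P(1.5 < X < 8.1) = 0.32·0.454944 + 0.31·0.740595 + 0.37·0.754386 = 0.65429.

0.654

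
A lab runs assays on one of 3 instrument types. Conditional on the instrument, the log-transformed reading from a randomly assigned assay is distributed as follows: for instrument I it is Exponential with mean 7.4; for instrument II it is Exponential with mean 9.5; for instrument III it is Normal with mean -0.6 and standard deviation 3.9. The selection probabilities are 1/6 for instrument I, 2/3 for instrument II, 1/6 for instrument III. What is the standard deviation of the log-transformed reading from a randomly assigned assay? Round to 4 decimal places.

Per component, I: μ=7.4, E[X²]=109.52; II: μ=9.5, E[X²]=180.5; III: μ=-0.6, E[X²]=15.57.
E[X] = 0.166667·7.4 + 0.666667·9.5 + 0.166667·-0.6 = 7.46667.
E[X²] = 0.166667·109.52 + 0.666667·180.5 + 0.166667·15.57 = 141.182.
Var(X) = E[X²] − (E[X])² = 141.182 − 55.7511 = 85.4306.
SD(X) = √85.4306 = 9.24287.

9.2429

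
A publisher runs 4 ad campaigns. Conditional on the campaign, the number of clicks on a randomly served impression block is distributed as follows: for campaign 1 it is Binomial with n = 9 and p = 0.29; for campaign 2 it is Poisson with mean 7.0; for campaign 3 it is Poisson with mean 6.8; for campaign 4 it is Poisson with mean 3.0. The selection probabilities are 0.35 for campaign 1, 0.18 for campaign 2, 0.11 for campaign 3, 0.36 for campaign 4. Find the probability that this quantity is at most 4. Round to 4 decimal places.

0.6653

Conditional on each campaign, P(X ≤ 4): 1: 0.912978; 2: 0.172992; 3: 0.192031; 4: 0.815263.
By total probability, P(X ≤ 4) = 0.35·0.912978 + 0.18·0.172992 + 0.11·0.192031 + 0.36·0.815263 = 0.665299.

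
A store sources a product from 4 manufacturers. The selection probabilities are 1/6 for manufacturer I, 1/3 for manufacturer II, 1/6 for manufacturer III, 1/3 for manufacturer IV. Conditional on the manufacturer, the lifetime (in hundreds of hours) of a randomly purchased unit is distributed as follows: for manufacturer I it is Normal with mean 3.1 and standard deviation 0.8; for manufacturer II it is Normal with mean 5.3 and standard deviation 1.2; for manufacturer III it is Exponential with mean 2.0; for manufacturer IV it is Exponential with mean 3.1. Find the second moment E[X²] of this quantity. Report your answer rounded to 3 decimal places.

For each component E[X²] = Var + (mean)², giving I: 10.25; II: 29.53; III: 8; IV: 19.22.
Overall E[X²] = 0.166667·10.25 + 0.333333·29.53 + 0.166667·8 + 0.333333·19.22 = 19.2917.

19.292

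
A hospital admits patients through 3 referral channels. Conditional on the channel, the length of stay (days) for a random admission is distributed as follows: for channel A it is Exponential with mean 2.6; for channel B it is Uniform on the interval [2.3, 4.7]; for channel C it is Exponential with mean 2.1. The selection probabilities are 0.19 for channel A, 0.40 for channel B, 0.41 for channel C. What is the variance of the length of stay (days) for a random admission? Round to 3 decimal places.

Per component, A: μ=2.6, E[X²]=13.52; B: μ=3.5, E[X²]=12.73; C: μ=2.1, E[X²]=8.82.
E[X] = 0.19·2.6 + 0.4·3.5 + 0.41·2.1 = 2.755.
E[X²] = 0.19·13.52 + 0.4·12.73 + 0.41·8.82 = 11.277.
Var(X) = E[X²] − (E[X])² = 11.277 − 7.59003 = 3.68697.

3.687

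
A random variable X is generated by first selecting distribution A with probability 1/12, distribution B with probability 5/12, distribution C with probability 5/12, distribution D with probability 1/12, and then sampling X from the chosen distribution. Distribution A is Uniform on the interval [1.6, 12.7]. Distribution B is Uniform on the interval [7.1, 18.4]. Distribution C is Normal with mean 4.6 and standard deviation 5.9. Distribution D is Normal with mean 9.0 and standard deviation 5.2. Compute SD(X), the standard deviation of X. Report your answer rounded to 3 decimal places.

6.006

Per component, A: μ=7.15, E[X²]=61.39; B: μ=12.75, E[X²]=173.203; C: μ=4.6, E[X²]=55.97; D: μ=9, E[X²]=108.04.
E[X] = 0.0833333·7.15 + 0.416667·12.75 + 0.416667·4.6 + 0.0833333·9 = 8.575.
E[X²] = 0.0833333·61.39 + 0.416667·173.203 + 0.416667·55.97 + 0.0833333·108.04 = 109.608.
Var(X) = E[X²] − (E[X])² = 109.608 − 73.5306 = 36.0774.
SD(X) = √36.0774 = 6.00645.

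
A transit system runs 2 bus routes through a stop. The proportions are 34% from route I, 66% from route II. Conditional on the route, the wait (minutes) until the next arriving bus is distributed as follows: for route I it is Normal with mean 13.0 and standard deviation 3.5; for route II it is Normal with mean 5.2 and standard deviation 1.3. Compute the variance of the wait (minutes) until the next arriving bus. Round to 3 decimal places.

18.933

Per component, I: μ=13, E[X²]=181.25; II: μ=5.2, E[X²]=28.73.
E[X] = 0.34·13 + 0.66·5.2 = 7.852.
E[X²] = 0.34·181.25 + 0.66·28.73 = 80.5868.
Var(X) = E[X²] − (E[X])² = 80.5868 − 61.6539 = 18.9329.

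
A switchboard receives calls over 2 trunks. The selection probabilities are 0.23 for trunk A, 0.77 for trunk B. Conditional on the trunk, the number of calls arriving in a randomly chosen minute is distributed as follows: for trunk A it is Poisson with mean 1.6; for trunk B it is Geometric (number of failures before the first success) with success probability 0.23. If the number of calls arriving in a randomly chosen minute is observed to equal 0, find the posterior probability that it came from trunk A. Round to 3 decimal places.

0.208

Likelihoods P(X=0 | ·): A: 0.201897; B: 0.23.
Posterior ∝ prior × likelihood. Numerator for A: 0.23·0.201897 = 0.0464362.
Normalizing constant: 0.23·0.201897 + 0.77·0.23 = 0.223536.
P(A | observation) = 0.0464362 / 0.223536 = 0.207735.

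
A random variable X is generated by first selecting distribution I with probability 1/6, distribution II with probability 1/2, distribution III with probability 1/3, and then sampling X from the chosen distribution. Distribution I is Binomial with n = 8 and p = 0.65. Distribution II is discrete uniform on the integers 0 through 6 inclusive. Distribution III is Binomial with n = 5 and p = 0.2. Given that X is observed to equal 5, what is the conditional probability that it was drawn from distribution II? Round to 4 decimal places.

0.6055

Likelihoods P(X=5 | ·): I: 0.278586; II: 0.142857; III: 0.00032.
Posterior ∝ prior × likelihood. Numerator for II: 0.5·0.142857 = 0.0714286.
Normalizing constant: 0.166667·0.278586 + 0.5·0.142857 + 0.333333·0.00032 = 0.117966.
P(II | observation) = 0.0714286 / 0.117966 = 0.6055.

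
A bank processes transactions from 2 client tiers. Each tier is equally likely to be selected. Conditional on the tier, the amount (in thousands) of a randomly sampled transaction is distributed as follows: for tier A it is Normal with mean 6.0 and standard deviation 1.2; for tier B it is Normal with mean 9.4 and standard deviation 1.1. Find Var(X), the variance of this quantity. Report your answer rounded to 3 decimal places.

4.215

Per component, A: μ=6, E[X²]=37.44; B: μ=9.4, E[X²]=89.57.
E[X] = 0.5·6 + 0.5·9.4 = 7.7.
E[X²] = 0.5·37.44 + 0.5·89.57 = 63.505.
Var(X) = E[X²] − (E[X])² = 63.505 − 59.29 = 4.215.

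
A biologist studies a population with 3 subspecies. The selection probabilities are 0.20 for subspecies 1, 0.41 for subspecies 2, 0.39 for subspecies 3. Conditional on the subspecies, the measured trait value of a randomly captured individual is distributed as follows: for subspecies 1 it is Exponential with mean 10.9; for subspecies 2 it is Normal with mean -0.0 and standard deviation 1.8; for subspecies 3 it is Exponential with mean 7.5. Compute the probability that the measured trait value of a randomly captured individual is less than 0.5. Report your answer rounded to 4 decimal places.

0.2840

Conditional on each subspecies, P(X < 0.5): 1: 0.0448354; 2: 0.609409; 3: 0.064493.
By total probability, P(X < 0.5) = 0.2·0.0448354 + 0.41·0.609409 + 0.39·0.064493 = 0.283977.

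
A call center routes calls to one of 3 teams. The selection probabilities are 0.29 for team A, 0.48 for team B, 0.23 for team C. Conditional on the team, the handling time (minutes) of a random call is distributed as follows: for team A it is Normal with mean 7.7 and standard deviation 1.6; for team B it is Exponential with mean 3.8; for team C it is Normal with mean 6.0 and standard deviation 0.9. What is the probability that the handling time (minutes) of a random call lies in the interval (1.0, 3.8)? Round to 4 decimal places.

0.1962

Conditional on each team, P(1.0 < X < 3.8): A: 0.0073805; B: 0.400741; C: 0.00725376.
By total probability, P(1.0 < X < 3.8) = 0.29·0.0073805 + 0.48·0.400741 + 0.23·0.00725376 = 0.196164.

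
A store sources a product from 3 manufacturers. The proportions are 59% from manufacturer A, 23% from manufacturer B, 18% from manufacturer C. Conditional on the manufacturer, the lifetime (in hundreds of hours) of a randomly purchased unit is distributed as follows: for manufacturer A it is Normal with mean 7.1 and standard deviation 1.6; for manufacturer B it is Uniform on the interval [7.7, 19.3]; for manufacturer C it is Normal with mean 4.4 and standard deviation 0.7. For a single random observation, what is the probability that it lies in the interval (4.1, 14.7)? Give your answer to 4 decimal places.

Conditional on each manufacturer, P(4.1 < X < 14.7): A: 0.969603; B: 0.603448; C: 0.665882.
By total probability, P(4.1 < X < 14.7) = 0.59·0.969603 + 0.23·0.603448 + 0.18·0.665882 = 0.830717.

0.8307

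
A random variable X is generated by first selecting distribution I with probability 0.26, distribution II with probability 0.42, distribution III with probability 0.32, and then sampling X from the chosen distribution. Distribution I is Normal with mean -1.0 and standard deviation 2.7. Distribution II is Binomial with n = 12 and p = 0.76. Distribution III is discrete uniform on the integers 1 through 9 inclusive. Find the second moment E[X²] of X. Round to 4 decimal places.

48.1413

For each component E[X²] = Var + (mean)², giving I: 8.29; II: 85.3632; III: 31.6667.
Overall E[X²] = 0.26·8.29 + 0.42·85.3632 + 0.32·31.6667 = 48.1413.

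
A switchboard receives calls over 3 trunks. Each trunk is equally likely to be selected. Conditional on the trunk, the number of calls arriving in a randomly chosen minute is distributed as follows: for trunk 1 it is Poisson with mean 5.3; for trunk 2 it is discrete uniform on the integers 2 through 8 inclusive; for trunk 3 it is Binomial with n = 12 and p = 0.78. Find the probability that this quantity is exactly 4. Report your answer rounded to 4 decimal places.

Conditional on each trunk, P(X = 4): 1: 0.164109; 2: 0.142857; 3: 0.00100546.
By total probability, P(X = 4) = 0.333333·0.164109 + 0.333333·0.142857 + 0.333333·0.00100546 = 0.102657.

0.1027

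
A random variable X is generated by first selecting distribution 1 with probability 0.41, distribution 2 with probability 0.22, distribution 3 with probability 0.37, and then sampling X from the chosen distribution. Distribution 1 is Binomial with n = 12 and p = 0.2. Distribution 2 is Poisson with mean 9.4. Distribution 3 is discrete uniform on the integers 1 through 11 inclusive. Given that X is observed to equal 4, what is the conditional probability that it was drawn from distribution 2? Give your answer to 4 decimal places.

Likelihoods P(X=4 | ·): 1: 0.132876; 2: 0.0269111; 3: 0.0909091.
Posterior ∝ prior × likelihood. Numerator for 2: 0.22·0.0269111 = 0.00592045.
Normalizing constant: 0.41·0.132876 + 0.22·0.0269111 + 0.37·0.0909091 = 0.0940358.
P(2 | observation) = 0.00592045 / 0.0940358 = 0.0629595.

0.0630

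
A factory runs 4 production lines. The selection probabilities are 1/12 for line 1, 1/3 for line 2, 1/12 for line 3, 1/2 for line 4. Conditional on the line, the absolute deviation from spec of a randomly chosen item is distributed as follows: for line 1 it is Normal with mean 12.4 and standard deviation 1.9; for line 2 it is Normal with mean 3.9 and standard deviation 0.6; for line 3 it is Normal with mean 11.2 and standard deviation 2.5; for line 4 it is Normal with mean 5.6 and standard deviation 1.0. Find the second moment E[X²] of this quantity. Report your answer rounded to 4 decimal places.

For each component E[X²] = Var + (mean)², giving 1: 157.37; 2: 15.57; 3: 131.69; 4: 32.36.
Overall E[X²] = 0.0833333·157.37 + 0.333333·15.57 + 0.0833333·131.69 + 0.5·32.36 = 45.4583.

45.4583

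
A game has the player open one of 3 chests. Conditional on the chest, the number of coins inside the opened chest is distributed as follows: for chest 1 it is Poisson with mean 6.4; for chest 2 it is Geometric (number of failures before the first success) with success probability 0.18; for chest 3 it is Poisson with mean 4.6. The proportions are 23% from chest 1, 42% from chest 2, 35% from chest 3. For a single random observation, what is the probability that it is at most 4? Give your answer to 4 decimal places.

Conditional on each chest, P(X ≤ 4): 1: 0.23507; 2: 0.62926; 3: 0.513234.
By total probability, P(X ≤ 4) = 0.23·0.23507 + 0.42·0.62926 + 0.35·0.513234 = 0.497987.

0.4980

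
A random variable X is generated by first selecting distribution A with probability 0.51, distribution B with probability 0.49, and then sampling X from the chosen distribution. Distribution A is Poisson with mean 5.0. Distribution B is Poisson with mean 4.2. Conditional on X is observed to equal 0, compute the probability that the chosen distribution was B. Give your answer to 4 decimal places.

0.6814

Likelihoods P(X=0 | ·): A: 0.00673795; B: 0.0149956.
Posterior ∝ prior × likelihood. Numerator for B: 0.49·0.0149956 = 0.00734783.
Normalizing constant: 0.51·0.00673795 + 0.49·0.0149956 = 0.0107842.
P(B | observation) = 0.00734783 / 0.0107842 = 0.681353.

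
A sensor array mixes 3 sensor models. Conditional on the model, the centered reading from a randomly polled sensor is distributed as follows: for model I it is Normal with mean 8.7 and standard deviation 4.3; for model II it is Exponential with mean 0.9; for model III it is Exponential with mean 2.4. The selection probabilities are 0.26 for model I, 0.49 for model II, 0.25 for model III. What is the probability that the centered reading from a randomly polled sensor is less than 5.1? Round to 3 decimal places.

0.761

Conditional on each model, P(X < 5.1): I: 0.201237; II: 0.996541; III: 0.880567.
By total probability, P(X < 5.1) = 0.26·0.201237 + 0.49·0.996541 + 0.25·0.880567 = 0.760768.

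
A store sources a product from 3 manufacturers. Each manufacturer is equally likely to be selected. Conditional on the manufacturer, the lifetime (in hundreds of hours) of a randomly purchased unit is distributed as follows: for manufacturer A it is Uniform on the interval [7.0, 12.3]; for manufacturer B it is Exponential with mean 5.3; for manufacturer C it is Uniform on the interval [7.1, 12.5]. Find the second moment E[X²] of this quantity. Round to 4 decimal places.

83.3711

For each component E[X²] = Var + (mean)², giving A: 95.4633; B: 56.18; C: 98.47.
Overall E[X²] = 0.333333·95.4633 + 0.333333·56.18 + 0.333333·98.47 = 83.3711.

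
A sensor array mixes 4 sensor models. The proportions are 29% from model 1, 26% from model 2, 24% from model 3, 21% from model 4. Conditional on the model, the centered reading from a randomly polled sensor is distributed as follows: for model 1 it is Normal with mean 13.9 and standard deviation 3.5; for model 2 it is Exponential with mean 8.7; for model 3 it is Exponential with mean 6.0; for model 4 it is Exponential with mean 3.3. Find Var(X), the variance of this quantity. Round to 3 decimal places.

Per component, 1: μ=13.9, E[X²]=205.46; 2: μ=8.7, E[X²]=151.38; 3: μ=6, E[X²]=72; 4: μ=3.3, E[X²]=21.78.
E[X] = 0.29·13.9 + 0.26·8.7 + 0.24·6 + 0.21·3.3 = 8.426.
E[X²] = 0.29·205.46 + 0.26·151.38 + 0.24·72 + 0.21·21.78 = 120.796.
Var(X) = E[X²] − (E[X])² = 120.796 − 70.9975 = 49.7985.

49.799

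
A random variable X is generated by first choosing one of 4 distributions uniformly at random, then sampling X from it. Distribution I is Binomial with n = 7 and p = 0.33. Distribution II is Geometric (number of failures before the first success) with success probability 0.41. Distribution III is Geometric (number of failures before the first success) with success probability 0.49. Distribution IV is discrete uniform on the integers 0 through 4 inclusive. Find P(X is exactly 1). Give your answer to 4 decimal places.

Conditional on each component, P(X = 1): I: 0.208959; II: 0.2419; III: 0.2499; IV: 0.2.
By total probability, P(X = 1) = 0.25·0.208959 + 0.25·0.2419 + 0.25·0.2499 + 0.25·0.2 = 0.22519.

0.2252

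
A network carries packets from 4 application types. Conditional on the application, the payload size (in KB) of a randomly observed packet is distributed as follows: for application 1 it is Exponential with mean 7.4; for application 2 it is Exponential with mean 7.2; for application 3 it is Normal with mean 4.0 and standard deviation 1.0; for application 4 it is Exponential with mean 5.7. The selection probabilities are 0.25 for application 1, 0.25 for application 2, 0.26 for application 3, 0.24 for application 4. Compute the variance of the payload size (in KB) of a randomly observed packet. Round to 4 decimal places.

36.6158

Per component, 1: μ=7.4, E[X²]=109.52; 2: μ=7.2, E[X²]=103.68; 3: μ=4, E[X²]=17; 4: μ=5.7, E[X²]=64.98.
E[X] = 0.25·7.4 + 0.25·7.2 + 0.26·4 + 0.24·5.7 = 6.058.
E[X²] = 0.25·109.52 + 0.25·103.68 + 0.26·17 + 0.24·64.98 = 73.3152.
Var(X) = E[X²] − (E[X])² = 73.3152 − 36.6994 = 36.6158.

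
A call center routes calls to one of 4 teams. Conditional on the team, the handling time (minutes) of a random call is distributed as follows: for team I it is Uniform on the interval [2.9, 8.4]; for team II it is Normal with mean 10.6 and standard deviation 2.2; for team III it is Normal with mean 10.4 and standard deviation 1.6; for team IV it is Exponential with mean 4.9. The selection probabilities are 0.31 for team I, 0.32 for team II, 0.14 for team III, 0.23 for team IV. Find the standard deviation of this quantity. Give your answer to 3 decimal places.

3.877

Per component, I: μ=5.65, E[X²]=34.4433; II: μ=10.6, E[X²]=117.2; III: μ=10.4, E[X²]=110.72; IV: μ=4.9, E[X²]=48.02.
E[X] = 0.31·5.65 + 0.32·10.6 + 0.14·10.4 + 0.23·4.9 = 7.7265.
E[X²] = 0.31·34.4433 + 0.32·117.2 + 0.14·110.72 + 0.23·48.02 = 74.7268.
Var(X) = E[X²] − (E[X])² = 74.7268 − 59.6988 = 15.028.
SD(X) = √15.028 = 3.8766.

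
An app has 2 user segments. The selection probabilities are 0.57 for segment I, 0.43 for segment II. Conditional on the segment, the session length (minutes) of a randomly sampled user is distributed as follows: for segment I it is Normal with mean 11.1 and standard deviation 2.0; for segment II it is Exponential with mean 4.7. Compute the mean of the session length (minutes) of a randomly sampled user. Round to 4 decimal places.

8.3480

Component means — I: 11.1; II: 4.7.
E[X] = 0.57·11.1 + 0.43·4.7 = 8.348.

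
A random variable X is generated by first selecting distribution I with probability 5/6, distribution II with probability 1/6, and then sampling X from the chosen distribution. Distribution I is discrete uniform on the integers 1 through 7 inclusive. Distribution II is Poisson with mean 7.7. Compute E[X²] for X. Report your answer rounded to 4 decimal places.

27.8317

For each component E[X²] = Var + (mean)², giving I: 20; II: 66.99.
Overall E[X²] = 0.833333·20 + 0.166667·66.99 = 27.8317.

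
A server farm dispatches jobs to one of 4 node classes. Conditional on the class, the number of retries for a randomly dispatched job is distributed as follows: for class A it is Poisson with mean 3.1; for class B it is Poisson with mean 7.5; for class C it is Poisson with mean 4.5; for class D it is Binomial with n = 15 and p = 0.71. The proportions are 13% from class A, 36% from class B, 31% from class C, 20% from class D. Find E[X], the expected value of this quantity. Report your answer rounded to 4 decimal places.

Component means — A: 3.1; B: 7.5; C: 4.5; D: 10.65.
E[X] = 0.13·3.1 + 0.36·7.5 + 0.31·4.5 + 0.2·10.65 = 6.628.

6.6280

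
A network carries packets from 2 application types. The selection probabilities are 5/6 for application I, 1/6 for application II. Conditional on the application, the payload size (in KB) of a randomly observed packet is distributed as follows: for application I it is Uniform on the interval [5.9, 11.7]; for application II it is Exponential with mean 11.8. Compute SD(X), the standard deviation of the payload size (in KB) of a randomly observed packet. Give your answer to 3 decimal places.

5.176

Per component, I: μ=8.8, E[X²]=80.2433; II: μ=11.8, E[X²]=278.48.
E[X] = 0.833333·8.8 + 0.166667·11.8 = 9.3.
E[X²] = 0.833333·80.2433 + 0.166667·278.48 = 113.283.
Var(X) = E[X²] − (E[X])² = 113.283 − 86.49 = 26.7928.
SD(X) = √26.7928 = 5.17617.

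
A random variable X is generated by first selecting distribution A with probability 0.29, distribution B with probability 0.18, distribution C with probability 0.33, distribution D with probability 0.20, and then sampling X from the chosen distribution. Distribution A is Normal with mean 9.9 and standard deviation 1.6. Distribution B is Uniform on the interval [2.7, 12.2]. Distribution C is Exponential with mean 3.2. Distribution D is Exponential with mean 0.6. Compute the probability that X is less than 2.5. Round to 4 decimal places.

0.3758

Conditional on each component, P(X < 2.5): A: 1.87299e-06; B: 0; C: 0.542167; D: 0.984496.
By total probability, P(X < 2.5) = 0.29·1.87299e-06 + 0.18·0 + 0.33·0.542167 + 0.2·0.984496 = 0.375815.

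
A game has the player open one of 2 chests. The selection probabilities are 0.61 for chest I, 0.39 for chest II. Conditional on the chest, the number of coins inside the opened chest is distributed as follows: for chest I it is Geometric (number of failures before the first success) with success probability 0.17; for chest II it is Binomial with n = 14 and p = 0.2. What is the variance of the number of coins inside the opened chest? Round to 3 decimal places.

Per component, I: μ=4.88235, E[X²]=52.5571; II: μ=2.8, E[X²]=10.08.
E[X] = 0.61·4.88235 + 0.39·2.8 = 4.07024.
E[X²] = 0.61·52.5571 + 0.39·10.08 = 35.991.
Var(X) = E[X²] − (E[X])² = 35.991 − 16.5668 = 19.4242.

19.424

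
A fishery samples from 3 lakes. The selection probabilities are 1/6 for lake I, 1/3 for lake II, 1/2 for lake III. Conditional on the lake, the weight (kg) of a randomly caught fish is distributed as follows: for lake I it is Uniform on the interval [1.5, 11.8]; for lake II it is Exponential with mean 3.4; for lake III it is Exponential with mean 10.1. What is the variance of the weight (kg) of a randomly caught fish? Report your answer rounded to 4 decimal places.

Per component, I: μ=6.65, E[X²]=53.0633; II: μ=3.4, E[X²]=23.12; III: μ=10.1, E[X²]=204.02.
E[X] = 0.166667·6.65 + 0.333333·3.4 + 0.5·10.1 = 7.29167.
E[X²] = 0.166667·53.0633 + 0.333333·23.12 + 0.5·204.02 = 118.561.
Var(X) = E[X²] − (E[X])² = 118.561 − 53.1684 = 65.3922.

65.3922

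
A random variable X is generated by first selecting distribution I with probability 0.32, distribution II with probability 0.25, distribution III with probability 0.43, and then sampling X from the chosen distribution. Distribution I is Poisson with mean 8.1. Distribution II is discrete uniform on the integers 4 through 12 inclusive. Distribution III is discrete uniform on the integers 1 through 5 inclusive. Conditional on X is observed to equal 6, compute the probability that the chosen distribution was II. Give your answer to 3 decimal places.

Likelihoods P(X=6 | ·): I: 0.119067; II: 0.111111; III: 0.
Posterior ∝ prior × likelihood. Numerator for II: 0.25·0.111111 = 0.0277778.
Normalizing constant: 0.32·0.119067 + 0.25·0.111111 + 0.43·0 = 0.0658793.
P(II | observation) = 0.0277778 / 0.0658793 = 0.421647.

0.422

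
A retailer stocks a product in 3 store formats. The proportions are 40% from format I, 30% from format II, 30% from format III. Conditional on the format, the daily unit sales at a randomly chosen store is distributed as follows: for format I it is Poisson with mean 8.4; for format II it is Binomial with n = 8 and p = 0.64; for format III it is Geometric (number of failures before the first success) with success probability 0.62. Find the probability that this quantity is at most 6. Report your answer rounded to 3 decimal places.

0.660

Conditional on each format, P(X ≤ 6): I: 0.266993; II: 0.845189; III: 0.998856.
By total probability, P(X ≤ 6) = 0.4·0.266993 + 0.3·0.845189 + 0.3·0.998856 = 0.66001.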